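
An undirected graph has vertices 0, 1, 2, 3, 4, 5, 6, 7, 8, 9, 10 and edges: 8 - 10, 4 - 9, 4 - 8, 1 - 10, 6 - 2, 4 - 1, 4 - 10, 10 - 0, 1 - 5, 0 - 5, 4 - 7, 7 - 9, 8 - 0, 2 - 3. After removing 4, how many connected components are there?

3

With 4 gone, the remaining components are: {7, 9}; {2, 3, 6}; {0, 1, 5, 8, 10}.
That is 3 components.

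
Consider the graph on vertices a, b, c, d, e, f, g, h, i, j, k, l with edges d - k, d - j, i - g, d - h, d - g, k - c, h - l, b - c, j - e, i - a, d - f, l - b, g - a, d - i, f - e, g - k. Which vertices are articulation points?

d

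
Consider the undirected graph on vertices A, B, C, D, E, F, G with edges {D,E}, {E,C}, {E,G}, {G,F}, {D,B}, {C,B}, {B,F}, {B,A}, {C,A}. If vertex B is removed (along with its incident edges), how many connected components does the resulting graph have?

1

With B gone, the remaining components are: {A, C, D, E, F, G}.
That is 1 component.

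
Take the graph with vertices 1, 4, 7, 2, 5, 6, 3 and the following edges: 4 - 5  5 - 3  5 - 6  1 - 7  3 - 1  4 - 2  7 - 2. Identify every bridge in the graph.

5-6

The edges on the cycle 4-5-3-1-7-2-4 are not bridges since each lies on that cycle.
But removing 5 - 6 disconnects 5 from 6 — this is a bridge.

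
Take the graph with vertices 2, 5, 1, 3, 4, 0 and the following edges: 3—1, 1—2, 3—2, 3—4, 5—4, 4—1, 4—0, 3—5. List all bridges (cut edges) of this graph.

The edges on the cycle 3-5-4-3 are not bridges since each lies on that cycle.
But removing 4—0 disconnects 4 from 0 — this is a bridge.

0-4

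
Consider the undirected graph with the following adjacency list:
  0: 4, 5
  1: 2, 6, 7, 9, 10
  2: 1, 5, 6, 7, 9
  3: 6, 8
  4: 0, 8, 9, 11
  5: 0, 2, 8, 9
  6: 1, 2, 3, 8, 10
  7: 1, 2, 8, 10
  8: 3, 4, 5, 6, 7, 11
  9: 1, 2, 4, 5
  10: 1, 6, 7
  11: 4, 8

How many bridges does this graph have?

0

The edges on the cycle 8-6-3-8 are not bridges since each lies on that cycle.
Every edge lies on some cycle, so there are no bridges.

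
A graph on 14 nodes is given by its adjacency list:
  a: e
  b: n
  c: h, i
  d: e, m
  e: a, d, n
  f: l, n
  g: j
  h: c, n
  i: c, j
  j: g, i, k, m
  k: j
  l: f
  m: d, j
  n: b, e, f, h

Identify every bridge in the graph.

a-e, b-n, f-l, f-n, g-j, j-k

The edges on the cycle d-m-j-i-c-h-n-e-d are not bridges since each lies on that cycle.
But removing f-n disconnects f from n; removing j-g disconnects j from g; removing a-e disconnects a from e; removing j-k disconnects j from k — these are bridges.
In total 6 edges are bridges.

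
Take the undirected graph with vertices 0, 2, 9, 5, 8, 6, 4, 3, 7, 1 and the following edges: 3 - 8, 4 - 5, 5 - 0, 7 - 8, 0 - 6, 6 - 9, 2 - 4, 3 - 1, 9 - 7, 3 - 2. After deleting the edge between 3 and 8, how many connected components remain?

3 and 8 are still connected via 3-2-4-5-0-6-9-7-8, so the component count stays at 1.

1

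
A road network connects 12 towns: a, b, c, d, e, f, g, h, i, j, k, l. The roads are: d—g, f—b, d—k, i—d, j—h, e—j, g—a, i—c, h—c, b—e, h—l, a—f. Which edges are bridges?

The edges on the cycle i-d-g-a-f-b-e-j-h-c-i are not bridges since each lies on that cycle.
But removing h—l disconnects h from l; removing d—k disconnects d from k — these are bridges.

d-k, h-l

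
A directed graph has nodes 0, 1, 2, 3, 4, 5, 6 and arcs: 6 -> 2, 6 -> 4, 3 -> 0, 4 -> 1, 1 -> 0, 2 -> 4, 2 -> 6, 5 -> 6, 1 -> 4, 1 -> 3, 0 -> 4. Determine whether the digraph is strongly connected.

There is no directed path from 0 to 5, so the graph is not strongly connected.

No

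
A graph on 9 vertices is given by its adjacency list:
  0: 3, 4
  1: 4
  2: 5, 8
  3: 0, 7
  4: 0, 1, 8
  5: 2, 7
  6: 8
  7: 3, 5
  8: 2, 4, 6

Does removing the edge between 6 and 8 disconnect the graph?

Yes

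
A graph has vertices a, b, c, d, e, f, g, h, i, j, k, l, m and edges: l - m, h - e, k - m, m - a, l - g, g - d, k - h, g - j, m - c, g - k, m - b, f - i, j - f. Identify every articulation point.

Removing f increases the component count from 1 to 2, so f is a cut vertex.
Removing g increases the component count from 1 to 3, so g is a cut vertex.
Removing h increases the component count from 1 to 2, so h is a cut vertex.
Likewise j, k, m are cut vertices.
By contrast removing e leaves 1 component; it is not a cut vertex. No other vertex is a cut vertex either.

f, g, h, j, k, m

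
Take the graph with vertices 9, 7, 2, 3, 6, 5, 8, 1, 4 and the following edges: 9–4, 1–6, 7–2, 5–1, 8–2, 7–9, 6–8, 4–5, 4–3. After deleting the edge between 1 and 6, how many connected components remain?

1 and 6 are still connected via 1-5-4-9-7-2-8-6, so the component count stays at 1.

1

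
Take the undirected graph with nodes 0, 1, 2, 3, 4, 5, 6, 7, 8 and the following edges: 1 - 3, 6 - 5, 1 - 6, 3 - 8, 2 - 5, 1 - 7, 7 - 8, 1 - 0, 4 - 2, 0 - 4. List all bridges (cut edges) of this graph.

none

The edges on the cycle 1-0-4-2-5-6-1 are not bridges since each lies on that cycle.
Every edge lies on some cycle, so there are no bridges.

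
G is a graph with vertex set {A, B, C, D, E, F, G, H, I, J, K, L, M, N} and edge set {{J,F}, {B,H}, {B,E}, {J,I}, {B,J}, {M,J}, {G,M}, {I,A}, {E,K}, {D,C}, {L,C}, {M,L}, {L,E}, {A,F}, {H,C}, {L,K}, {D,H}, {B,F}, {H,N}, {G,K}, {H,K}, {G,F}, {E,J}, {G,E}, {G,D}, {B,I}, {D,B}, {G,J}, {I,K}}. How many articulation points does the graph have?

1

Removing H increases the component count from 1 to 2, so H is a cut vertex.
By contrast removing M leaves 1 component; it is not a cut vertex. No other vertex is a cut vertex either.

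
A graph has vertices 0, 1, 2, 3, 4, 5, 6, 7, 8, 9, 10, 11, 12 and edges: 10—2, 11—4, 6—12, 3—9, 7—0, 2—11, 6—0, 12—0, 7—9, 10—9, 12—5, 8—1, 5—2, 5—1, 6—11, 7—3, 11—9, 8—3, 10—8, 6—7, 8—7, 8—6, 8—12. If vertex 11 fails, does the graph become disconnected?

Yes

Deleting 11 raises the number of components from 1 to 2, so 11 is a cut vertex.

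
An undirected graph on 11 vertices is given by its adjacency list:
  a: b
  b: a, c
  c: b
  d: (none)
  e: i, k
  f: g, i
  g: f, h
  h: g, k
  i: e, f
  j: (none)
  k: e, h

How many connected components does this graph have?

4

d is isolated — a component by itself.
j is isolated — a component by itself.
Starting from a we can reach a, b, c. That is one component of size 3.
Starting from e we can reach e, f, g, h, i, k. That is one component of size 6.
Total: 4 components.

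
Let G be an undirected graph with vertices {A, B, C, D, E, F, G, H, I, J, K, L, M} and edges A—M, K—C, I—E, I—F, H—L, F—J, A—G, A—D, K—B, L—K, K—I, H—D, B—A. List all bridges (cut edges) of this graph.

The edges on the cycle H-L-K-B-A-D-H are not bridges since each lies on that cycle.
But removing G—A disconnects G from A; removing F—I disconnects F from I; removing K—I disconnects K from I; removing E—I disconnects E from I — these are bridges.
In total 7 edges are bridges.

A-G, A-M, C-K, E-I, F-I, F-J, I-K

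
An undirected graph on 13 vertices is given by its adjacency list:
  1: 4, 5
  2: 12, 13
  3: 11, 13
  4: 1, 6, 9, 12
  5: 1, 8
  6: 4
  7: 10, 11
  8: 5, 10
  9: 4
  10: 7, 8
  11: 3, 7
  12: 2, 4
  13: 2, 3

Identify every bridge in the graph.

4-6, 4-9

The edges on the cycle 8-5-1-4-12-2-13-3-11-7-10-8 are not bridges since each lies on that cycle.
But removing 4-6 disconnects 4 from 6; removing 9-4 disconnects 9 from 4 — these are bridges.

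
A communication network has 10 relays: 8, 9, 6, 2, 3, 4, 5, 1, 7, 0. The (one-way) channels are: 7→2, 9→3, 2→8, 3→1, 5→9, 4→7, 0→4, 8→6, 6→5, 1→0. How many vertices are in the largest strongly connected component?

10

{0, 1, 2, 3, 4, 5, 6, 7, 8, 9} are all mutually reachable — one SCC of size 10.
The largest has 10 vertices.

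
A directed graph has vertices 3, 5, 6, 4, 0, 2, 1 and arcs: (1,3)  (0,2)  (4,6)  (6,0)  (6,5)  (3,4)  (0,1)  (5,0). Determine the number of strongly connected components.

2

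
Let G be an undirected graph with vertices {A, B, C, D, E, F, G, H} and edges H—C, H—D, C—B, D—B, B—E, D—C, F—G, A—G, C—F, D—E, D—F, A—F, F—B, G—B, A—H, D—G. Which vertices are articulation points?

none

Removing G, for instance, still leaves 1 component. No single vertex removal increases the component count — the graph has no articulation points.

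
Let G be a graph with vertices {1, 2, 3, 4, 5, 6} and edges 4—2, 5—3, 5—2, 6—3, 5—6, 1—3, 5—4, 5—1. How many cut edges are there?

The edges on the cycle 5-4-2-5 are not bridges since each lies on that cycle.
Every edge lies on some cycle, so there are no bridges.

0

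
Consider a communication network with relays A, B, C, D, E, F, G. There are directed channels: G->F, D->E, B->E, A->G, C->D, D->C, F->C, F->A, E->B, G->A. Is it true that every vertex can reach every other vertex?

There is no directed path from B to C, so the graph is not strongly connected.

No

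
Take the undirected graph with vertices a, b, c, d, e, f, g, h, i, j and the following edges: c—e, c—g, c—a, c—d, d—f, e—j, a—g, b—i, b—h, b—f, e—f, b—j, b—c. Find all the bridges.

b-h, b-i

The edges on the cycle b-c-e-j-b are not bridges since each lies on that cycle.
But removing b—i disconnects b from i; removing b—h disconnects b from h — these are bridges.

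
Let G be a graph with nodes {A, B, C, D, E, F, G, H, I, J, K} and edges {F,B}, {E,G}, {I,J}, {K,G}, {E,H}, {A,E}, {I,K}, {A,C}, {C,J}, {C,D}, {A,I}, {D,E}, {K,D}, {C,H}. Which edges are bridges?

B-F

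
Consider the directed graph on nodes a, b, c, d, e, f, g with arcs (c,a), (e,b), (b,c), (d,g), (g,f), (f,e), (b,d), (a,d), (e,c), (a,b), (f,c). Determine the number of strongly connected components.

{a, b, c, d, e, f, g} are all mutually reachable — one SCC of size 7.
That gives 1 strongly connected component.

1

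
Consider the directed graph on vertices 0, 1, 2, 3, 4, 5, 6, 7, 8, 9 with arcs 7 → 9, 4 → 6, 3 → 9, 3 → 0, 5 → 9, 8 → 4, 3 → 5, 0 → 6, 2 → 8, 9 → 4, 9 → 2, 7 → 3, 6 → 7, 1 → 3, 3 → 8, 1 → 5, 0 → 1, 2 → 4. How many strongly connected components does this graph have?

{0, 1, 2, 3, 4, 5, 6, 7, 8, 9} are all mutually reachable — one SCC of size 10.
That gives 1 strongly connected component.

1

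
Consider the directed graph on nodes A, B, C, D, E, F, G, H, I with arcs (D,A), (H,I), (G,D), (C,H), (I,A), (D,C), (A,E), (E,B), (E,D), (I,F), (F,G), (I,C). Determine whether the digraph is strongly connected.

No

There is no directed path from B to E, so the graph is not strongly connected.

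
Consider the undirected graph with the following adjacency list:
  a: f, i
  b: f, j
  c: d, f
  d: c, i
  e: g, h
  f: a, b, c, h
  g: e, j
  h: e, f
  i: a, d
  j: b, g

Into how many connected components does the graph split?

Starting from a we can reach a, b, c, d, e, f, g, h, i, j. That is one component of size 10.
Total: 1 component.

1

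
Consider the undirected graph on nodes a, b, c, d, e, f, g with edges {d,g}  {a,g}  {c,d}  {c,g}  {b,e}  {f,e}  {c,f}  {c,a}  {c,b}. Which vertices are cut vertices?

c

Removing c increases the component count from 1 to 2, so c is a cut vertex.
By contrast removing g leaves 1 component; it is not a cut vertex. No other vertex is a cut vertex either.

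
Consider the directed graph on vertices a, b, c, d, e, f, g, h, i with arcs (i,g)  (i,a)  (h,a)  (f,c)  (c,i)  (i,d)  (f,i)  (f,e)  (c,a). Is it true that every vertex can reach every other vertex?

No

There is no directed path from d to f, so the graph is not strongly connected.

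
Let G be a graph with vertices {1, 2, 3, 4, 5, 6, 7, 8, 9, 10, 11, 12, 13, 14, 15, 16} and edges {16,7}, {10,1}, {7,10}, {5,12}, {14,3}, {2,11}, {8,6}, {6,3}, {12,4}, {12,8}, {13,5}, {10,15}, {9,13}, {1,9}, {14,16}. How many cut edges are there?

The edges on the cycle 14-16-7-10-1-9-13-5-12-8-6-3-14 are not bridges since each lies on that cycle.
But removing 2-11 disconnects 2 from 11; removing 12-4 disconnects 12 from 4; removing 10-15 disconnects 10 from 15 — these are bridges.
That makes 3 bridges.

3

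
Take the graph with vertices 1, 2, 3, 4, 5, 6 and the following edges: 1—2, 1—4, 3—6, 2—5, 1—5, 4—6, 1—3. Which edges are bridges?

none

The edges on the cycle 1-2-5-1 are not bridges since each lies on that cycle.
Every edge lies on some cycle, so there are no bridges.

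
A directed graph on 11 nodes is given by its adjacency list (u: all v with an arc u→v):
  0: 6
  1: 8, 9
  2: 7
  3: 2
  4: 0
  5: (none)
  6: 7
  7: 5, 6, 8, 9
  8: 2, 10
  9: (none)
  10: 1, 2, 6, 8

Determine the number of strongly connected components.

6

{1, 2, 6, 7, 8, 10} are all mutually reachable — one SCC of size 6.
{3} is an SCC by itself.
{4} is an SCC by itself.
{5} is an SCC by itself.
{0} is an SCC by itself.
(and 1 more singleton SCC)
That gives 6 strongly connected components.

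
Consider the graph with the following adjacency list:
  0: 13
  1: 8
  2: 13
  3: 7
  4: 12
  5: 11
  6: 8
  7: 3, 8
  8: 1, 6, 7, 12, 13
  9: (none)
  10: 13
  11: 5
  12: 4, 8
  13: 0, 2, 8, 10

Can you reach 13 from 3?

Yes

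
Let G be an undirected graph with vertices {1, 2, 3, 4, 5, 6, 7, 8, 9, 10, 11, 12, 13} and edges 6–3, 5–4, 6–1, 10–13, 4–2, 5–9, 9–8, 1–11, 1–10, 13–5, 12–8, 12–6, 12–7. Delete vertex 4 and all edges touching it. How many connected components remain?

2

With 4 gone, the remaining components are: {2}; {1, 3, 5, 6, 7, 8, 9, 10, 11, 12, 13}.
That is 2 components.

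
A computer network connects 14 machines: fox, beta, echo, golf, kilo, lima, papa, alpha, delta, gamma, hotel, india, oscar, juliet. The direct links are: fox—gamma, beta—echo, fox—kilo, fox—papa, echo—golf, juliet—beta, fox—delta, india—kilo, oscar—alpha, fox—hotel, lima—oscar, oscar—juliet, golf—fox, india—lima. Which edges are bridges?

alpha-oscar, delta-fox, fox-gamma, fox-hotel, fox-papa

The edges on the cycle india-lima-oscar-juliet-beta-echo-golf-fox-kilo-india are not bridges since each lies on that cycle.
But removing delta—fox disconnects delta from fox; removing hotel—fox disconnects hotel from fox; removing papa—fox disconnects papa from fox; removing gamma—fox disconnects gamma from fox — these are bridges.
In total 5 edges are bridges.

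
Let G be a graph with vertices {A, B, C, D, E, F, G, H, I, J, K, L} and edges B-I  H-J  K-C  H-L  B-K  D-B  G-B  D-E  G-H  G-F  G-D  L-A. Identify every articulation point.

Removing B increases the component count from 1 to 3, so B is a cut vertex.
Removing D increases the component count from 1 to 2, so D is a cut vertex.
Removing G increases the component count from 1 to 3, so G is a cut vertex.
Likewise H, K, L are cut vertices.
By contrast removing J leaves 1 component; it is not a cut vertex. No other vertex is a cut vertex either.

B, D, G, H, K, L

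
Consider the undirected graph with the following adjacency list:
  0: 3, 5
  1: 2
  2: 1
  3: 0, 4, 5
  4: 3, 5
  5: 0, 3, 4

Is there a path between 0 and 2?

The component containing 0 is {0, 3, 4, 5}, and 2 is not in it.

No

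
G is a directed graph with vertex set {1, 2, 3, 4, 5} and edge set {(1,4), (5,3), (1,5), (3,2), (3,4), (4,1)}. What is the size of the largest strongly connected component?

4

{1, 3, 4, 5} are all mutually reachable — one SCC of size 4.
{2} is an SCC by itself.
The largest has 4 vertices.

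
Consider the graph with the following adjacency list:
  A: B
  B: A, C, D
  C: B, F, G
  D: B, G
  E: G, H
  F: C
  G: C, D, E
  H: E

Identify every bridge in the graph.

A-B, C-F, E-G, E-H

The edges on the cycle B-C-G-D-B are not bridges since each lies on that cycle.
But removing E-H disconnects E from H; removing G-E disconnects G from E; removing C-F disconnects C from F; removing B-A disconnects B from A — these are bridges.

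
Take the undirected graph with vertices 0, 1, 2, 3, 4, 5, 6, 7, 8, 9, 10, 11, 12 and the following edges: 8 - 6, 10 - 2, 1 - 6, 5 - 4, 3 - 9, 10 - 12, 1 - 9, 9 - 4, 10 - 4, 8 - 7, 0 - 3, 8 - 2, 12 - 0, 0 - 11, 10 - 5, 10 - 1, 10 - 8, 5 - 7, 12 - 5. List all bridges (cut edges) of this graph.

0-11

The edges on the cycle 10-12-0-3-9-1-10 are not bridges since each lies on that cycle.
But removing 11 - 0 disconnects 11 from 0 — this is a bridge.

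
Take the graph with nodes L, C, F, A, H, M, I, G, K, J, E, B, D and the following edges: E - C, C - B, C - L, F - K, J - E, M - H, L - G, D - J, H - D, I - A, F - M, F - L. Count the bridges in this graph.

The edges on the cycle F-M-H-D-J-E-C-L-F are not bridges since each lies on that cycle.
But removing B - C disconnects B from C; removing G - L disconnects G from L; removing I - A disconnects I from A; removing F - K disconnects F from K — these are bridges.
That makes 4 bridges.

4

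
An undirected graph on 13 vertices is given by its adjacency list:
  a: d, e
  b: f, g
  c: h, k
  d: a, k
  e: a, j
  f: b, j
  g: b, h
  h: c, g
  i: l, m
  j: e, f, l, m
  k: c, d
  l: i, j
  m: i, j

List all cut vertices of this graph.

Removing j increases the component count from 1 to 2, so j is a cut vertex.
By contrast removing d leaves 1 component; it is not a cut vertex. No other vertex is a cut vertex either.

j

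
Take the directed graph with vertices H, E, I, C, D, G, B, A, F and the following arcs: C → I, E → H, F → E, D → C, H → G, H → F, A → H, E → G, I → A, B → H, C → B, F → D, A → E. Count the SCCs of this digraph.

{A, B, C, D, E, F, H, I} are all mutually reachable — one SCC of size 8.
{G} is an SCC by itself.
That gives 2 strongly connected components.

2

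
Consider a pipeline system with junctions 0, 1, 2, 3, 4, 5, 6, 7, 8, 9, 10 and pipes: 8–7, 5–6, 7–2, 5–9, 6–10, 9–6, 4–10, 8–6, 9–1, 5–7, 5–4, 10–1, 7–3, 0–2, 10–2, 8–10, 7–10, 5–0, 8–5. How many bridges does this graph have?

The edges on the cycle 8-5-0-2-7-8 are not bridges since each lies on that cycle.
But removing 3–7 disconnects 3 from 7 — this is a bridge.

1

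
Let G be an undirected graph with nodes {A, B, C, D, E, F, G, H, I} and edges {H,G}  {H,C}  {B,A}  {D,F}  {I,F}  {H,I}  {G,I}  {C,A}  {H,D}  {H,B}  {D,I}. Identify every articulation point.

H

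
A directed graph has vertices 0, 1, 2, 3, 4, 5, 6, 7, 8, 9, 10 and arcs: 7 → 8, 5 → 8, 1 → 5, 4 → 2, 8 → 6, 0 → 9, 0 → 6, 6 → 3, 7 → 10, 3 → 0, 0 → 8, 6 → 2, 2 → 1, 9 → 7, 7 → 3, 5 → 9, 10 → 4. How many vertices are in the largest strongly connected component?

{0, 1, 2, 3, 4, 5, 6, 7, 8, 9, 10} are all mutually reachable — one SCC of size 11.
The largest has 11 vertices.

11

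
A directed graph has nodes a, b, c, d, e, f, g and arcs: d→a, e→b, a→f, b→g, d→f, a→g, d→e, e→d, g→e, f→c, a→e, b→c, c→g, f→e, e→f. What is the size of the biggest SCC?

7

{a, b, c, d, e, f, g} are all mutually reachable — one SCC of size 7.
The largest has 7 vertices.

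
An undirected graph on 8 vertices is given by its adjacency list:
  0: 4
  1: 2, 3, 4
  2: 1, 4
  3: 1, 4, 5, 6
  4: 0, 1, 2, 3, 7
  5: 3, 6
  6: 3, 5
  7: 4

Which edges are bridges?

The edges on the cycle 3-5-6-3 are not bridges since each lies on that cycle.
But removing 7-4 disconnects 7 from 4; removing 0-4 disconnects 0 from 4 — these are bridges.

0-4, 4-7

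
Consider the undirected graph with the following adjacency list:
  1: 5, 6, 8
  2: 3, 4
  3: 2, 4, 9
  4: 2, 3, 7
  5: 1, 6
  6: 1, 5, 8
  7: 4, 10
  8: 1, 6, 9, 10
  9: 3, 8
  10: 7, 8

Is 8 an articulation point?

Deleting 8 raises the number of components from 1 to 2, so 8 is a cut vertex.

Yes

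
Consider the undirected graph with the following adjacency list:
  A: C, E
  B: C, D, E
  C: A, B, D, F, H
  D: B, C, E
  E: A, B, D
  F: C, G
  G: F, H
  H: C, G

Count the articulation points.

Removing C increases the component count from 1 to 2, so C is a cut vertex.
By contrast removing F leaves 1 component; it is not a cut vertex. No other vertex is a cut vertex either.

1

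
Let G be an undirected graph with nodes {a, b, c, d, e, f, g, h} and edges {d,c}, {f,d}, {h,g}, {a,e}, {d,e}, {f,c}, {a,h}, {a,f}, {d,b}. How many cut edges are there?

3

The edges on the cycle a-f-d-e-a are not bridges since each lies on that cycle.
But removing h-a disconnects h from a; removing h-g disconnects h from g; removing b-d disconnects b from d — these are bridges.
That makes 3 bridges.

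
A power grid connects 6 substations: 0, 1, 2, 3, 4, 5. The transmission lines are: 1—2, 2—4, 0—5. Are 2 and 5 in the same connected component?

The component containing 2 is {1, 2, 4}, and 5 is not in it.

No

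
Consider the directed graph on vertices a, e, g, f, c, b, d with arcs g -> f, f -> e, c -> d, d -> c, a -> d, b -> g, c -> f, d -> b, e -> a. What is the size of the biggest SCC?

7

{a, b, c, d, e, f, g} are all mutually reachable — one SCC of size 7.
The largest has 7 vertices.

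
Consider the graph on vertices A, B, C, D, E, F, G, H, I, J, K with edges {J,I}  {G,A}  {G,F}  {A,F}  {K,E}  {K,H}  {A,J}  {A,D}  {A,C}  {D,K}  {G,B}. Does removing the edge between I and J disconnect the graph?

Yes

Removing I-J leaves no path between I and J: the component count goes from 1 to 2. So it is a bridge.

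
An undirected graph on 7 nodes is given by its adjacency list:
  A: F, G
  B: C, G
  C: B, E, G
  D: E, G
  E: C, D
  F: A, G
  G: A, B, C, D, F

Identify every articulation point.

G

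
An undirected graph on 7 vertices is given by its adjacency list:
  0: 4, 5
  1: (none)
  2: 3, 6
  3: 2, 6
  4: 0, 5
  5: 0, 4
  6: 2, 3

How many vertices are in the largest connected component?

3

1 is isolated — a component by itself.
Starting from 0 we can reach 0, 4, 5. That is one component of size 3.
Starting from 2 we can reach 2, 3, 6. That is one component of size 3.
The largest has 3 vertices.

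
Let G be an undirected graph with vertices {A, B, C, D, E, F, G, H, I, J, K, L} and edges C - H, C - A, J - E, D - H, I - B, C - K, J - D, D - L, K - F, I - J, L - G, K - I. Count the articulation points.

6

Removing C increases the component count from 1 to 2, so C is a cut vertex.
Removing D increases the component count from 1 to 2, so D is a cut vertex.
Removing I increases the component count from 1 to 2, so I is a cut vertex.
Likewise J, K, L are cut vertices.
By contrast removing E leaves 1 component; it is not a cut vertex. No other vertex is a cut vertex either.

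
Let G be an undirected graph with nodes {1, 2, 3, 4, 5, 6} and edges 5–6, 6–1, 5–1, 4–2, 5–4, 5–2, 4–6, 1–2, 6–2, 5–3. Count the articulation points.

1

Removing 5 increases the component count from 1 to 2, so 5 is a cut vertex.
By contrast removing 2 leaves 1 component; it is not a cut vertex. No other vertex is a cut vertex either.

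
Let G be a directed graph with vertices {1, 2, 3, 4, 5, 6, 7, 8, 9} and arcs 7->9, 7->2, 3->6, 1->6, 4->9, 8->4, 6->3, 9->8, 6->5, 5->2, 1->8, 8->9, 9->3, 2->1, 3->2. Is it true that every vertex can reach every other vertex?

No

There is no directed path from 1 to 7, so the graph is not strongly connected.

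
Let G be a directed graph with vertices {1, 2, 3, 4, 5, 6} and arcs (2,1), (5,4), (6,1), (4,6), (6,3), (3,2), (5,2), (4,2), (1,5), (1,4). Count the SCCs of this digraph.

{1, 2, 3, 4, 5, 6} are all mutually reachable — one SCC of size 6.
That gives 1 strongly connected component.

1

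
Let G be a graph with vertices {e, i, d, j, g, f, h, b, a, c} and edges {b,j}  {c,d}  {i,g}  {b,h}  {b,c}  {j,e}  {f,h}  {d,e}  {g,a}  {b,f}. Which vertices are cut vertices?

b, g

Removing b increases the component count from 2 to 3, so b is a cut vertex.
Removing g increases the component count from 2 to 3, so g is a cut vertex.
By contrast removing d leaves 2 components; it is not a cut vertex. No other vertex is a cut vertex either.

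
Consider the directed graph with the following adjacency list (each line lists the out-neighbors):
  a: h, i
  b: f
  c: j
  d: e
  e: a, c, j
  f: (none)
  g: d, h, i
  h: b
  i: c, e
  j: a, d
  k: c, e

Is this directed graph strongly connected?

There is no directed path from g to k, so the graph is not strongly connected.

No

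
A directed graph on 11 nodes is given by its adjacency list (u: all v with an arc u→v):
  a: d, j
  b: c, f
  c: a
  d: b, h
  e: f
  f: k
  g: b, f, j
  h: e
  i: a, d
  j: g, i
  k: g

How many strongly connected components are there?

{a, b, c, d, e, f, g, h, i, j, k} are all mutually reachable — one SCC of size 11.
That gives 1 strongly connected component.

1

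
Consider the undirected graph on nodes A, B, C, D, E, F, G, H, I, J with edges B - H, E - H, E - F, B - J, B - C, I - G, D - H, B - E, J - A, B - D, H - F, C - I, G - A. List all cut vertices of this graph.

Removing B increases the component count from 1 to 2, so B is a cut vertex.
By contrast removing H leaves 1 component; it is not a cut vertex. No other vertex is a cut vertex either.

B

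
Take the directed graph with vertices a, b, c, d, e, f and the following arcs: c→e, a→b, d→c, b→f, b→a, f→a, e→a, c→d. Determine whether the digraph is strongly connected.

No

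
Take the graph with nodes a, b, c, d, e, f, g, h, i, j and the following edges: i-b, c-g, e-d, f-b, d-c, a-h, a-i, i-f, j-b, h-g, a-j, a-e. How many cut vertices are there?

Removing a increases the component count from 1 to 2, so a is a cut vertex.
By contrast removing f leaves 1 component; it is not a cut vertex. No other vertex is a cut vertex either.

1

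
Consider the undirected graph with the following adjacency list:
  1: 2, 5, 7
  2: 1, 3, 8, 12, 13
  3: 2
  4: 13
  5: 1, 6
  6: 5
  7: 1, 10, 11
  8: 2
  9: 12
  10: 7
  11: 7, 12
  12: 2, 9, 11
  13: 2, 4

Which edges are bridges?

The edges on the cycle 11-12-2-1-7-11 are not bridges since each lies on that cycle.
But removing 5-6 disconnects 5 from 6; removing 2-3 disconnects 2 from 3; removing 2-8 disconnects 2 from 8; removing 5-1 disconnects 5 from 1 — these are bridges.
In total 8 edges are bridges.

1-5, 10-7, 12-9, 13-2, 13-4, 2-3, 2-8, 5-6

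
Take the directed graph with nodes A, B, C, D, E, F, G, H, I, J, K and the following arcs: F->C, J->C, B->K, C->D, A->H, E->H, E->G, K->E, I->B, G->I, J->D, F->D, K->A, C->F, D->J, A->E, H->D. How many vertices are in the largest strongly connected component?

{A, B, E, G, I, K} are all mutually reachable — one SCC of size 6.
{C, D, F, J} are all mutually reachable — one SCC of size 4.
{H} is an SCC by itself.
The largest has 6 vertices.

6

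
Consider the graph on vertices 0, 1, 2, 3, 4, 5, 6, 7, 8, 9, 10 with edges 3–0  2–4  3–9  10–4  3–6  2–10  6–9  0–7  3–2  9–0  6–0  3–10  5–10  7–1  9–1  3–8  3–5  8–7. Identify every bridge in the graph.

The edges on the cycle 3-2-4-10-3 are not bridges since each lies on that cycle.
Every edge lies on some cycle, so there are no bridges.

none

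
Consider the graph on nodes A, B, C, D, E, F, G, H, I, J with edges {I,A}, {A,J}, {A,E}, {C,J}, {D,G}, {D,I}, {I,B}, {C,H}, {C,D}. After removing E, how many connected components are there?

2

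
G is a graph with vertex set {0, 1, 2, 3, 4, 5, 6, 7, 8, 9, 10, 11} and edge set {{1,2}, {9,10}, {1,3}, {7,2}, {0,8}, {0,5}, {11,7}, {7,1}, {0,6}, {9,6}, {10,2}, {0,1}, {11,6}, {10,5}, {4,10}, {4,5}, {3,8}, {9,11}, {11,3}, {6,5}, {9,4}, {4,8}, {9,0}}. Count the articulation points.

Removing 5, for instance, still leaves 1 component. No single vertex removal increases the component count — the graph has no articulation points.

0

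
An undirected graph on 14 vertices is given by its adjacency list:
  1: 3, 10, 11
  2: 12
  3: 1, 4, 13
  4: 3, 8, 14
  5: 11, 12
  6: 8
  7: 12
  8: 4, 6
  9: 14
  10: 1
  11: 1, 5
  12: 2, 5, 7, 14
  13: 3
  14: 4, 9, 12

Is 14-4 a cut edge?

No

After removing 14-4, the path 14-12-5-11-1-3-4 still connects them, so the edge is not a bridge.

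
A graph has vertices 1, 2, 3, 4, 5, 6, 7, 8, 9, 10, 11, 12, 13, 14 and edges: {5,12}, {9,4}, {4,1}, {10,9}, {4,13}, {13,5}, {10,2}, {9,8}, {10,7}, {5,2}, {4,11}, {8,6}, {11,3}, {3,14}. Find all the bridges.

1-4, 10-7, 11-3, 11-4, 12-5, 14-3, 6-8, 8-9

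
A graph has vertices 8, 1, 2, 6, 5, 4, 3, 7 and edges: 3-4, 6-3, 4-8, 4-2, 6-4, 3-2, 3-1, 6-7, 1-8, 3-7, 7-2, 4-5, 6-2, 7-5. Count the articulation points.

0

Removing 3, for instance, still leaves 1 component. No single vertex removal increases the component count — the graph has no articulation points.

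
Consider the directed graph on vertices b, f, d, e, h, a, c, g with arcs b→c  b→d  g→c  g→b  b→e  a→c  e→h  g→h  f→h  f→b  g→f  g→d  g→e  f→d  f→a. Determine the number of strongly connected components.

{g} is an SCC by itself.
{a} is an SCC by itself.
{c} is an SCC by itself.
{d} is an SCC by itself.
{b} is an SCC by itself.
(and 3 more singleton SCCs)
That gives 8 strongly connected components.

8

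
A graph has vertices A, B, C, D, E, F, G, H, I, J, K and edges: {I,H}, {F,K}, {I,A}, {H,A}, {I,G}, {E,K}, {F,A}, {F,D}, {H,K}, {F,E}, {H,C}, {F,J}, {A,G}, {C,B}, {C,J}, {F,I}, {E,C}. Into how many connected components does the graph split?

Starting from A we can reach A, B, C, D, E, F, G, H, I, J, K. That is one component of size 11.
Total: 1 component.

1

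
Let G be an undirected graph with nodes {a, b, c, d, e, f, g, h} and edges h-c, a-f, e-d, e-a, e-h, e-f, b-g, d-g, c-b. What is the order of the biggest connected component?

8

Starting from a we can reach a, b, c, d, e, f, g, h. That is one component of size 8.
The largest has 8 vertices.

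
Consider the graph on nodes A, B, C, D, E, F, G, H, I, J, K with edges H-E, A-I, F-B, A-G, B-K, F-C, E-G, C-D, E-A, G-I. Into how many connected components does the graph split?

J is isolated — a component by itself.
Starting from A we can reach A, E, G, H, I. That is one component of size 5.
Starting from B we can reach B, C, D, F, K. That is one component of size 5.
Total: 3 components.

3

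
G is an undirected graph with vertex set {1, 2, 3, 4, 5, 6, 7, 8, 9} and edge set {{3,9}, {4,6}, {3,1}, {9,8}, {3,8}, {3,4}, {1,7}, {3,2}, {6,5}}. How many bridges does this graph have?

6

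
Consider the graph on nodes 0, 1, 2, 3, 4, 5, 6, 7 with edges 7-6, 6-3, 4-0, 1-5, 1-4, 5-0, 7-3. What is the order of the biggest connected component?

4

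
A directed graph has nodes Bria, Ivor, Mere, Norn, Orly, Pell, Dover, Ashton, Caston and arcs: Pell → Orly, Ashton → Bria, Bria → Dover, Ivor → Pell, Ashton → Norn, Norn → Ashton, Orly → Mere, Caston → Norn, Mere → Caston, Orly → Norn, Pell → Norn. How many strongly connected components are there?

8

{Norn, Ashton} are all mutually reachable — one SCC of size 2.
{Ivor} is an SCC by itself.
{Pell} is an SCC by itself.
{Mere} is an SCC by itself.
{Caston} is an SCC by itself.
(and 3 more singleton SCCs)
That gives 8 strongly connected components.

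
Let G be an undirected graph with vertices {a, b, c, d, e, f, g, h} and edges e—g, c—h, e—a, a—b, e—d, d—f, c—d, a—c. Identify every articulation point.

Removing a increases the component count from 1 to 2, so a is a cut vertex.
Removing c increases the component count from 1 to 2, so c is a cut vertex.
Removing d increases the component count from 1 to 2, so d is a cut vertex.
Likewise e is a cut vertex.
By contrast removing h leaves 1 component; it is not a cut vertex. No other vertex is a cut vertex either.

a, c, d, e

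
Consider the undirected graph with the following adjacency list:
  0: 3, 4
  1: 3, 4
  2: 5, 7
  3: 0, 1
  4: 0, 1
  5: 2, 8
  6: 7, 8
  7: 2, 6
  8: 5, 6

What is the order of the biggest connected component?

5

Starting from 0 we can reach 0, 1, 3, 4. That is one component of size 4.
Starting from 2 we can reach 2, 5, 6, 7, 8. That is one component of size 5.
The largest has 5 vertices.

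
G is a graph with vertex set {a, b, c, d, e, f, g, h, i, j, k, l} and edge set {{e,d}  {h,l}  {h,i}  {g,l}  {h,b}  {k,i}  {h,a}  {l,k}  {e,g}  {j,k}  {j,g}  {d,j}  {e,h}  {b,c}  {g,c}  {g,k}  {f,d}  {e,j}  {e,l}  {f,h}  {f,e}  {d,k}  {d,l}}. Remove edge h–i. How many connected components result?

1

h and i are still connected via h-l-k-i, so the component count stays at 1.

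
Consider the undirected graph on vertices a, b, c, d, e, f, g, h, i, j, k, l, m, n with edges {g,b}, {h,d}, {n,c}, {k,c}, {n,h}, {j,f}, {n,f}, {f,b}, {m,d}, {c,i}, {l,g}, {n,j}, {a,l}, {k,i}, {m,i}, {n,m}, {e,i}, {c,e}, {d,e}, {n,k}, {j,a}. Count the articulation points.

1

Removing n increases the component count from 1 to 2, so n is a cut vertex.
By contrast removing i leaves 1 component; it is not a cut vertex. No other vertex is a cut vertex either.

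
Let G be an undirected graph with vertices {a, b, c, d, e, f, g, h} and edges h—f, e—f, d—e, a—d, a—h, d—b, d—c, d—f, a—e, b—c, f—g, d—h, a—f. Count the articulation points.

Removing d increases the component count from 1 to 2, so d is a cut vertex.
Removing f increases the component count from 1 to 2, so f is a cut vertex.
By contrast removing a leaves 1 component; it is not a cut vertex. No other vertex is a cut vertex either.

2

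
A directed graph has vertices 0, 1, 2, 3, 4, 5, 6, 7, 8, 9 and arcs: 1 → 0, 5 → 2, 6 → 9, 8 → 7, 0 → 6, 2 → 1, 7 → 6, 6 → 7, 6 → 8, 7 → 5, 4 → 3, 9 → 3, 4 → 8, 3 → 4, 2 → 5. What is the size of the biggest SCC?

{0, 1, 2, 3, 4, 5, 6, 7, 8, 9} are all mutually reachable — one SCC of size 10.
The largest has 10 vertices.

10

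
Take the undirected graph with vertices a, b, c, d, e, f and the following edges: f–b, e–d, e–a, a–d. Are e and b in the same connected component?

The component containing e is {a, d, e}, and b is not in it.

No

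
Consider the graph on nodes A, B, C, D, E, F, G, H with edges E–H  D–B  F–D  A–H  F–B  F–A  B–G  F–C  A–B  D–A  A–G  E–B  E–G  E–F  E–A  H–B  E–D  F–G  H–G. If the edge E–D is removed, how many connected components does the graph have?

1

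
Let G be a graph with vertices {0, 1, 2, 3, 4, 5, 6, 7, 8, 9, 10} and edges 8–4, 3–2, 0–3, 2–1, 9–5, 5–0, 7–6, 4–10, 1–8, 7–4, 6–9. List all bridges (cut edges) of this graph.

The edges on the cycle 7-6-9-5-0-3-2-1-8-4-7 are not bridges since each lies on that cycle.
But removing 4–10 disconnects 4 from 10 — this is a bridge.

10-4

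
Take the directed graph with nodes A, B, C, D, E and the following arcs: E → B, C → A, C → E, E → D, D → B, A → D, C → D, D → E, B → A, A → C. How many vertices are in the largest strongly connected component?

5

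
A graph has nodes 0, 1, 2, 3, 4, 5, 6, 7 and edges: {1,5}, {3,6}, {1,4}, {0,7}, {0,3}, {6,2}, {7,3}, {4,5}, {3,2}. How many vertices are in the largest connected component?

Starting from 1 we can reach 1, 4, 5. That is one component of size 3.
Starting from 0 we can reach 0, 2, 3, 6, 7. That is one component of size 5.
The largest has 5 vertices.

5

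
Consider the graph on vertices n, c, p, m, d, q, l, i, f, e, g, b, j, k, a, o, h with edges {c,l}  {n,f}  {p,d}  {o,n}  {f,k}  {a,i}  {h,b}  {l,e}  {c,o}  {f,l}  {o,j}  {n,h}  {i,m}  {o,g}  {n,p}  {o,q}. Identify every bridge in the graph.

The edges on the cycle c-o-n-f-l-c are not bridges since each lies on that cycle.
But removing o–q disconnects o from q; removing n–h disconnects n from h; removing d–p disconnects d from p; removing o–j disconnects o from j — these are bridges.
In total 11 edges are bridges.

a-i, b-h, d-p, e-l, f-k, g-o, h-n, i-m, j-o, n-p, o-q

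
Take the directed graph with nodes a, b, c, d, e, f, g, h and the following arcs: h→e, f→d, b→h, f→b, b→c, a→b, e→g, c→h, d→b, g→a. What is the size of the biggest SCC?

{a, b, c, e, g, h} are all mutually reachable — one SCC of size 6.
{f} is an SCC by itself.
{d} is an SCC by itself.
The largest has 6 vertices.

6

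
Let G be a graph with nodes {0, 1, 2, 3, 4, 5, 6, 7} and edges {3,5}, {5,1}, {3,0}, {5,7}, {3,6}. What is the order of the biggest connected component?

2 is isolated — a component by itself.
4 is isolated — a component by itself.
Starting from 0 we can reach 0, 1, 3, 5, 6, 7. That is one component of size 6.
The largest has 6 vertices.

6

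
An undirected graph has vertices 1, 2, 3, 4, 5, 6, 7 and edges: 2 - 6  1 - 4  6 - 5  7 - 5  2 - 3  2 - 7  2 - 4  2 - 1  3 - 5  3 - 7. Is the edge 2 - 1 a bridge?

No

After removing 2 - 1, the path 2-4-1 still connects them, so the edge is not a bridge.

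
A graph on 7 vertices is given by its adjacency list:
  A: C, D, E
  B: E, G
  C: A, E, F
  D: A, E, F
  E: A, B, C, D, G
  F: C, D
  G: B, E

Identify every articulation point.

E

Removing E increases the component count from 1 to 2, so E is a cut vertex.
By contrast removing F leaves 1 component; it is not a cut vertex. No other vertex is a cut vertex either.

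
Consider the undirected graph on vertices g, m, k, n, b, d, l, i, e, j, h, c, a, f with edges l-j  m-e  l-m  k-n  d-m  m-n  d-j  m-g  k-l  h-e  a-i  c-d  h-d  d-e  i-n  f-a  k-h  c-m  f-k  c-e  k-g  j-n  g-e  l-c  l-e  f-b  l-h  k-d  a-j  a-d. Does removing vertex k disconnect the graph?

No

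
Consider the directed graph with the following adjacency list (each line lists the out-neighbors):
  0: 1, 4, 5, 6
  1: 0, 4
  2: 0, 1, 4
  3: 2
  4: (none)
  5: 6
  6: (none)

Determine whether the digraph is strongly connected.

No

There is no directed path from 5 to 3, so the graph is not strongly connected.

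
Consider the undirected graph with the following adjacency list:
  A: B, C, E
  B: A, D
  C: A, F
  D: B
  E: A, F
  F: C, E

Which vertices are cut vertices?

A, B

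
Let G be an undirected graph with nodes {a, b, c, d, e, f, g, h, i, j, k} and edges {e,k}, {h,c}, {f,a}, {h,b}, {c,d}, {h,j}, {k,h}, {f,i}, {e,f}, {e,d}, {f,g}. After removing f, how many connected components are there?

With f gone, the remaining components are: {a}; {g}; {i}; {b, c, d, e, h, j, k}.
That is 4 components.

4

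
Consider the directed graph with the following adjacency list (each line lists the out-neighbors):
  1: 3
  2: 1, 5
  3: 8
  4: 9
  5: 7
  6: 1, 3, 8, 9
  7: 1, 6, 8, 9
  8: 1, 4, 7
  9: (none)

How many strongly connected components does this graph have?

5

{1, 3, 6, 7, 8} are all mutually reachable — one SCC of size 5.
{4} is an SCC by itself.
{5} is an SCC by itself.
{9} is an SCC by itself.
{2} is an SCC by itself.
That gives 5 strongly connected components.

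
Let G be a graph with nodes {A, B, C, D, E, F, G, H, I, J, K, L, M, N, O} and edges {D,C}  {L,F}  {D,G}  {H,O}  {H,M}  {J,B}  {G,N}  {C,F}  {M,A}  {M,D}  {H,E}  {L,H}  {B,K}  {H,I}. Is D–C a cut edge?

After removing D–C, the path D-M-H-L-F-C still connects them, so the edge is not a bridge.

No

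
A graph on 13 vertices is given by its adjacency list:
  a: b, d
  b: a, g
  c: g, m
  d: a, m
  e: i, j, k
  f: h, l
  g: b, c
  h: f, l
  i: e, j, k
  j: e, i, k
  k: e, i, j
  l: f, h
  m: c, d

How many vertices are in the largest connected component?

Starting from f we can reach f, h, l. That is one component of size 3.
Starting from e we can reach e, i, j, k. That is one component of size 4.
Starting from a we can reach a, b, c, d, g, m. That is one component of size 6.
The largest has 6 vertices.

6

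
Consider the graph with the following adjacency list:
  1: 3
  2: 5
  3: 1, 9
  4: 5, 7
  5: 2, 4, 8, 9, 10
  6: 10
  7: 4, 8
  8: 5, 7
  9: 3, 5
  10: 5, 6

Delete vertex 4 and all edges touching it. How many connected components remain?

1

With 4 gone, the remaining components are: {1, 2, 3, 5, 6, 7, 8, 9, 10}.
That is 1 component.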